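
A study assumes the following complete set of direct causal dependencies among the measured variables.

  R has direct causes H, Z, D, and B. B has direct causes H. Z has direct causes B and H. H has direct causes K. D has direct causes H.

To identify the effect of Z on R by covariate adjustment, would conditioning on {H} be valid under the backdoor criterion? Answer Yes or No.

Backdoor paths from Z to R (paths whose first edge points into Z):
  P1: Z <- H -> B -> R
  P2: Z <- H -> D -> R
  P3: Z <- H -> R
  P4: Z <- B <- H -> D -> R
  P5: Z <- B <- H -> R
  P6: Z <- B -> R
Condition 1 (no descendant of Z in the set): holds — descendants of Z are {R}; none are in {H}.
Condition 2 (every backdoor path blocked by {H}):
  P1: blocked at fork node H ∈ conditioning set.
  P2: blocked at fork node H ∈ conditioning set.
  P3: blocked at fork node H ∈ conditioning set.
  P4: blocked at fork node H ∈ conditioning set.
  P5: blocked at fork node H ∈ conditioning set.
  P6: open — no interior node is in the conditioning set.
{H} does not satisfy the backdoor criterion.

No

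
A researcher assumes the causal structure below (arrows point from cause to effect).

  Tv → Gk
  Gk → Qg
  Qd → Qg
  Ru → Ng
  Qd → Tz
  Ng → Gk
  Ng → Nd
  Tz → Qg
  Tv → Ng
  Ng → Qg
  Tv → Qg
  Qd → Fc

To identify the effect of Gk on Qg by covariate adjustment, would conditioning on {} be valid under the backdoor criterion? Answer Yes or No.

Backdoor paths from Gk to Qg (paths whose first edge points into Gk):
  P1: Gk <- Tv -> Ng -> Qg
  P2: Gk <- Tv -> Qg
  P3: Gk <- Ng <- Tv -> Qg
  P4: Gk <- Ng -> Qg
Condition 1 (no descendant of Gk in the set): holds — descendants of Gk are {Qg}; none are in {}.
Condition 2 (every backdoor path blocked by {}):
  P1: open — no interior node is in the conditioning set.
  P2: open — no interior node is in the conditioning set.
  P3: open — no interior node is in the conditioning set.
  P4: open — no interior node is in the conditioning set.
{} does not satisfy the backdoor criterion.

No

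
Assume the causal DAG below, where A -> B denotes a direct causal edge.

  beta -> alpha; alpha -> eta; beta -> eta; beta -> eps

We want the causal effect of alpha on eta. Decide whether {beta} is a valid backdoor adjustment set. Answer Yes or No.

Yes

Backdoor paths from alpha to eta (paths whose first edge points into alpha):
  P1: alpha <- beta -> eta
Condition 1 (no descendant of alpha in the set): holds — descendants of alpha are {eta}; none are in {beta}.
Condition 2 (every backdoor path blocked by {beta}):
  P1: blocked at fork node beta ∈ conditioning set.
{beta} satisfies the backdoor criterion.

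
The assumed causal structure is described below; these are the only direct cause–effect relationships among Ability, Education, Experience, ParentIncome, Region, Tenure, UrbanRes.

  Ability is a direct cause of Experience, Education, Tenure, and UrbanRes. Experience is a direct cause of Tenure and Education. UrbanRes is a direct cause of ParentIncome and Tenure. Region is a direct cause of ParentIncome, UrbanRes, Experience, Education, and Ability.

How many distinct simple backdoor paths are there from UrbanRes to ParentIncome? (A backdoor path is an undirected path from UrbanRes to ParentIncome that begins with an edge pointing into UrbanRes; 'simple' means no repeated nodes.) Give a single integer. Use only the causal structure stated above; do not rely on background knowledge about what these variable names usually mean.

A backdoor path from UrbanRes to ParentIncome is any simple undirected path whose first edge points into UrbanRes (i.e. leaves UrbanRes via a parent).
Parents of UrbanRes: {Ability, Region}.
Enumerating:
  P1: UrbanRes <- Region -> ParentIncome
  P2: UrbanRes <- Ability <- Region -> ParentIncome
  P3: UrbanRes <- Ability -> Experience <- Region -> ParentIncome
  P4: UrbanRes <- Ability -> Experience -> Education <- Region -> ParentIncome
  P5: UrbanRes <- Ability -> Education <- Region -> ParentIncome
  P6: UrbanRes <- Ability -> Education <- Experience <- Region -> ParentIncome
  P7: UrbanRes <- Ability -> Tenure <- Experience <- Region -> ParentIncome
  P8: UrbanRes <- Ability -> Tenure <- Experience -> Education <- Region -> ParentIncome
That exhausts the simple backdoor paths. Count: 8.

8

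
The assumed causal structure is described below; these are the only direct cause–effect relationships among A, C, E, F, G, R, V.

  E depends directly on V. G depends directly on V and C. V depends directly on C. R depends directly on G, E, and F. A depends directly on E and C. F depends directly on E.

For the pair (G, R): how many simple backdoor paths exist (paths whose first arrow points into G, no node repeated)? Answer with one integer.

8

A backdoor path from G to R is any simple undirected path whose first edge points into G (i.e. leaves G via a parent).
Parents of G: {C, V}.
Enumerating:
  P1: G <- C -> V -> E -> F -> R
  P2: G <- C -> V -> E -> R
  P3: G <- C -> A <- E -> F -> R
  P4: G <- C -> A <- E -> R
  P5: G <- V <- C -> A <- E -> F -> R
  P6: G <- V <- C -> A <- E -> R
  P7: G <- V -> E -> F -> R
  P8: G <- V -> E -> R
That exhausts the simple backdoor paths. Count: 8.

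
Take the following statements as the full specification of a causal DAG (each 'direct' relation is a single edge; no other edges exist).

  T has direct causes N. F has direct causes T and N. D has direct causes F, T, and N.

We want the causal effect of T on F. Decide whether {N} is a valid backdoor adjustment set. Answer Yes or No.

Yes

Backdoor paths from T to F (paths whose first edge points into T):
  P1: T <- N -> F
  P2: T <- N -> D <- F
Condition 1 (no descendant of T in the set): holds — descendants of T are {D, F}; none are in {N}.
Condition 2 (every backdoor path blocked by {N}):
  P1: blocked at fork node N ∈ conditioning set.
  P2: blocked at fork node N ∈ conditioning set.
{N} satisfies the backdoor criterion.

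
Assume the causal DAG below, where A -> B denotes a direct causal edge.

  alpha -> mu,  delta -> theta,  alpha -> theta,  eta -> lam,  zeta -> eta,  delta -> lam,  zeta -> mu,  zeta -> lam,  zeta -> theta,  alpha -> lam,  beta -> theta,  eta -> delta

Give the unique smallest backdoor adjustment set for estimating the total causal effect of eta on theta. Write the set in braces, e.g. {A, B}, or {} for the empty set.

Variables eligible for adjustment (non-descendants of eta, excluding eta and theta): {alpha, beta, mu, zeta}.
Backdoor paths from eta to theta:
  P1: eta <- zeta -> mu <- alpha -> lam <- delta -> theta
  P2: eta <- zeta -> mu <- alpha -> theta
  P3: eta <- zeta -> lam <- alpha -> theta
  P4: eta <- zeta -> lam <- delta -> theta
  P5: eta <- zeta -> theta
The empty set is not sufficient: P5 (eta <- zeta -> theta) has no collider blocking it and no conditioned non-collider, so it is open.
Try {zeta}:
  P1: blocked at fork node zeta ∈ conditioning set.
  P2: blocked at fork node zeta ∈ conditioning set.
  P3: blocked at fork node zeta ∈ conditioning set.
  P4: blocked at fork node zeta ∈ conditioning set.
  P5: blocked at fork node zeta ∈ conditioning set.
{zeta} contains no descendant of eta and blocks every backdoor path.
No other singleton works — e.g. {beta} leaves P5 open — so {zeta} is the unique smallest valid adjustment set.

{zeta}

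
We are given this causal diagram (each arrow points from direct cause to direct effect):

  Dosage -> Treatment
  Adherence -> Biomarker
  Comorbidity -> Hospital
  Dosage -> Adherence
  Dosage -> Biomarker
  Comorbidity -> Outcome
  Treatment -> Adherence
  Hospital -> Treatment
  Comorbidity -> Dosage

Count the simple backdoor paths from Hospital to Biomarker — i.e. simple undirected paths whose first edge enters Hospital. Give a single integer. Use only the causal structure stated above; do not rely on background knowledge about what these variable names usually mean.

3

A backdoor path from Hospital to Biomarker is any simple undirected path whose first edge points into Hospital (i.e. leaves Hospital via a parent).
Parents of Hospital: {Comorbidity}.
Enumerating:
  P1: Hospital <- Comorbidity -> Dosage -> Treatment -> Adherence -> Biomarker
  P2: Hospital <- Comorbidity -> Dosage -> Adherence -> Biomarker
  P3: Hospital <- Comorbidity -> Dosage -> Biomarker
That exhausts the simple backdoor paths. Count: 3.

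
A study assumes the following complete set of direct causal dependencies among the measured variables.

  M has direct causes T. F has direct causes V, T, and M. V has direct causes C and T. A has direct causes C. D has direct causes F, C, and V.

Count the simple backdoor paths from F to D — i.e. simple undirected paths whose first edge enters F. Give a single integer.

A backdoor path from F to D is any simple undirected path whose first edge points into F (i.e. leaves F via a parent).
Parents of F: {M, T, V}.
Enumerating:
  P1: F <- T -> V <- C -> D
  P2: F <- T -> V -> D
  P3: F <- M <- T -> V <- C -> D
  P4: F <- M <- T -> V -> D
  P5: F <- V <- C -> D
  P6: F <- V -> D
That exhausts the simple backdoor paths. Count: 6.

6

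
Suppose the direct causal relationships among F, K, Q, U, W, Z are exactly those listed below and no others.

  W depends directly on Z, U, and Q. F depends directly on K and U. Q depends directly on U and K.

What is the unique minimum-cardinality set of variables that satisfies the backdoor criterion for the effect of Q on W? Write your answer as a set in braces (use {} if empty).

Variables eligible for adjustment (non-descendants of Q, excluding Q and W): {F, K, U, Z}.
Backdoor paths from Q to W:
  P1: Q <- U -> W
  P2: Q <- K -> F <- U -> W
The empty set is not sufficient: P1 (Q <- U -> W) has no collider blocking it and no conditioned non-collider, so it is open.
Try {U}:
  P1: blocked at fork node U ∈ conditioning set.
  P2: blocked at collider F (neither it nor any descendant is in the conditioning set).
{U} contains no descendant of Q and blocks every backdoor path.
No other singleton works — e.g. {Z} leaves P1 open — so {U} is the unique smallest valid adjustment set.

{U}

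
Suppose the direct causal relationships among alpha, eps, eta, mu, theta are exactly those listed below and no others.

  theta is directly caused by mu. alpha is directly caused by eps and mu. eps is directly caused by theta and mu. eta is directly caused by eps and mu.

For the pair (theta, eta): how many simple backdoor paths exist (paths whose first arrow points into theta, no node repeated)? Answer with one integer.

3

A backdoor path from theta to eta is any simple undirected path whose first edge points into theta (i.e. leaves theta via a parent).
Parents of theta: {mu}.
Enumerating:
  P1: theta <- mu -> eps -> eta
  P2: theta <- mu -> alpha <- eps -> eta
  P3: theta <- mu -> eta
That exhausts the simple backdoor paths. Count: 3.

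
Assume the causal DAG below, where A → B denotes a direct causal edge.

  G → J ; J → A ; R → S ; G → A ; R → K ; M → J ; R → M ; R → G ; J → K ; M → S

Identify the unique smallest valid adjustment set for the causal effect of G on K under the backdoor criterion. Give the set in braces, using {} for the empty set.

Variables eligible for adjustment (non-descendants of G, excluding G and K): {M, R, S}.
Backdoor paths from G to K:
  P1: G <- R -> M -> J -> K
  P2: G <- R -> K
  P3: G <- R -> S <- M -> J -> K
The empty set is not sufficient: P1 (G <- R -> M -> J -> K) has no collider blocking it and no conditioned non-collider, so it is open.
Try {R}:
  P1: blocked at fork node R ∈ conditioning set.
  P2: blocked at fork node R ∈ conditioning set.
  P3: blocked at fork node R ∈ conditioning set.
{R} contains no descendant of G and blocks every backdoor path.
No other singleton works — e.g. {M} leaves P2 open — so {R} is the unique smallest valid adjustment set.

{R}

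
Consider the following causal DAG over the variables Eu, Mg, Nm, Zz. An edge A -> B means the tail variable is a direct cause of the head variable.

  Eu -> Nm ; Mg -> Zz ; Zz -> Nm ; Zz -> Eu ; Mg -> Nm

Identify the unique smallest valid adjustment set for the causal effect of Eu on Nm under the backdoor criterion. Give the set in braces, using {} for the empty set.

Variables eligible for adjustment (non-descendants of Eu, excluding Eu and Nm): {Mg, Zz}.
Backdoor paths from Eu to Nm:
  P1: Eu <- Zz <- Mg -> Nm
  P2: Eu <- Zz -> Nm
The empty set is not sufficient: P1 (Eu <- Zz <- Mg -> Nm) has no collider blocking it and no conditioned non-collider, so it is open.
Try {Zz}:
  P1: blocked at chain node Zz ∈ conditioning set.
  P2: blocked at fork node Zz ∈ conditioning set.
{Zz} contains no descendant of Eu and blocks every backdoor path.
No other singleton works — e.g. {Mg} leaves P2 open — so {Zz} is the unique smallest valid adjustment set.

{Zz}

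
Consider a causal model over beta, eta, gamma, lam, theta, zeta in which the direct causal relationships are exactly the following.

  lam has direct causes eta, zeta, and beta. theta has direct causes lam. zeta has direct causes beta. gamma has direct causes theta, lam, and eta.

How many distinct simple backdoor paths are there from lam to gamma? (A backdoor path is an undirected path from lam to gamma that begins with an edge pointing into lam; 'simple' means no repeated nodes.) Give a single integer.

1

A backdoor path from lam to gamma is any simple undirected path whose first edge points into lam (i.e. leaves lam via a parent).
Parents of lam: {beta, eta, zeta}.
Enumerating:
  P1: lam <- eta -> gamma
That exhausts the simple backdoor paths. Count: 1.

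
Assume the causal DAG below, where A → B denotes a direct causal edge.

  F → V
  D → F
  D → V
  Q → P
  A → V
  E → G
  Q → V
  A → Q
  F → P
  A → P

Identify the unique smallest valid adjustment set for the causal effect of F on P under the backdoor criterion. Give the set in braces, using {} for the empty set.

{}

Variables eligible for adjustment (non-descendants of F, excluding F and P): {A, D, E, G, Q}.
Backdoor paths from F to P:
  P1: F <- D -> V <- A -> Q -> P
  P2: F <- D -> V <- A -> P
  P3: F <- D -> V <- Q <- A -> P
  P4: F <- D -> V <- Q -> P
Each backdoor path contains an unconditioned collider, so every path is already blocked with the empty conditioning set:
  P1: blocked at collider V (neither it nor any descendant is in the conditioning set).
  P2: blocked at collider V (neither it nor any descendant is in the conditioning set).
  P3: blocked at collider V (neither it nor any descendant is in the conditioning set).
  P4: blocked at collider V (neither it nor any descendant is in the conditioning set).
The empty set is therefore the unique smallest valid set.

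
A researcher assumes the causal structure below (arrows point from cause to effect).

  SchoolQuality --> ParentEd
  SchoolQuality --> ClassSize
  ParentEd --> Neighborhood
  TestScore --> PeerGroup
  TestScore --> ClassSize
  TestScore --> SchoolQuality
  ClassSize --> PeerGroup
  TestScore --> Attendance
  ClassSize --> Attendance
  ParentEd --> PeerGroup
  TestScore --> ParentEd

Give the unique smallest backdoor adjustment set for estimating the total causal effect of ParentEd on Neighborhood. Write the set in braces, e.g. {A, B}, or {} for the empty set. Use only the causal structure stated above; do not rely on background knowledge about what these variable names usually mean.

Variables eligible for adjustment (non-descendants of ParentEd, excluding ParentEd and Neighborhood): {Attendance, ClassSize, SchoolQuality, TestScore}.
Backdoor paths from ParentEd to Neighborhood:
  (none)
With no backdoor paths the empty set already satisfies the criterion, and it is trivially minimal.

{}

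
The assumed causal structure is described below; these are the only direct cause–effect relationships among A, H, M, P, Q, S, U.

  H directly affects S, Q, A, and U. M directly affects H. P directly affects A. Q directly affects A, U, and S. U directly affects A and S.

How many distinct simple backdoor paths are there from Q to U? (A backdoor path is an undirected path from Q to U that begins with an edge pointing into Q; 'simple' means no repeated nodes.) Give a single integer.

A backdoor path from Q to U is any simple undirected path whose first edge points into Q (i.e. leaves Q via a parent).
Parents of Q: {H}.
Enumerating:
  P1: Q <- H -> U
  P2: Q <- H -> S <- U
  P3: Q <- H -> A <- U
That exhausts the simple backdoor paths. Count: 3.

3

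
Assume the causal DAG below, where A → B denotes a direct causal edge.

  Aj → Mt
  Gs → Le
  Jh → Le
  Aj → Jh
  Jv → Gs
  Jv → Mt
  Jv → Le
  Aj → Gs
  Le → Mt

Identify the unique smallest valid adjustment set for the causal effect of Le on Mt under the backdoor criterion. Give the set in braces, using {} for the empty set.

{Aj, Jv}

Variables eligible for adjustment (non-descendants of Le, excluding Le and Mt): {Aj, Gs, Jh, Jv}.
Backdoor paths from Le to Mt:
  P1: Le <- Jh <- Aj -> Gs <- Jv -> Mt
  P2: Le <- Jh <- Aj -> Mt
  P3: Le <- Jv -> Gs <- Aj -> Mt
  P4: Le <- Jv -> Mt
  P5: Le <- Gs <- Aj -> Mt
  P6: Le <- Gs <- Jv -> Mt
The empty set is not sufficient: P2 (Le <- Jh <- Aj -> Mt) has no collider blocking it and no conditioned non-collider, so it is open.
Try {Aj, Jv}:
  P1: blocked at fork node Aj ∈ conditioning set.
  P2: blocked at fork node Aj ∈ conditioning set.
  P3: blocked at fork node Jv ∈ conditioning set.
  P4: blocked at fork node Jv ∈ conditioning set.
  P5: blocked at fork node Aj ∈ conditioning set.
  P6: blocked at fork node Jv ∈ conditioning set.
{Aj, Jv} contains no descendant of Le and blocks every backdoor path.
Every element of {Aj, Jv} is needed (dropping Aj leaves P2 open; dropping Jv leaves P4 open), so no proper subset is valid.
Among all size-2 subsets of the eligible variables, only {Aj, Jv} blocks every backdoor path, so it is the unique smallest valid adjustment set.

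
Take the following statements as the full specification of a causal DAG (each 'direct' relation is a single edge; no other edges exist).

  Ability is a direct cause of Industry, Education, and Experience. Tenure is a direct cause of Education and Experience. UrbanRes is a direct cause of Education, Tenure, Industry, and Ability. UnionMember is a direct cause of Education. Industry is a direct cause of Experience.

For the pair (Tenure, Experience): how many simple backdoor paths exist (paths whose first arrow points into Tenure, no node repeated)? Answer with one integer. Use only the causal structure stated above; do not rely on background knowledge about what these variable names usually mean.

6

A backdoor path from Tenure to Experience is any simple undirected path whose first edge points into Tenure (i.e. leaves Tenure via a parent).
Parents of Tenure: {UrbanRes}.
Enumerating:
  P1: Tenure <- UrbanRes -> Ability -> Industry -> Experience
  P2: Tenure <- UrbanRes -> Ability -> Experience
  P3: Tenure <- UrbanRes -> Industry <- Ability -> Experience
  P4: Tenure <- UrbanRes -> Industry -> Experience
  P5: Tenure <- UrbanRes -> Education <- Ability -> Industry -> Experience
  P6: Tenure <- UrbanRes -> Education <- Ability -> Experience
That exhausts the simple backdoor paths. Count: 6.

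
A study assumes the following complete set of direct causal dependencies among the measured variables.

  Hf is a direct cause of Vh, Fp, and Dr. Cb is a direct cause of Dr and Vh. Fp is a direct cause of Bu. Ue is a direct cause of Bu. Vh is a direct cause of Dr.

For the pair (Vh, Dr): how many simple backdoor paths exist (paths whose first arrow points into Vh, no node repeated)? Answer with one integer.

2

A backdoor path from Vh to Dr is any simple undirected path whose first edge points into Vh (i.e. leaves Vh via a parent).
Parents of Vh: {Cb, Hf}.
Enumerating:
  P1: Vh <- Cb -> Dr
  P2: Vh <- Hf -> Dr
That exhausts the simple backdoor paths. Count: 2.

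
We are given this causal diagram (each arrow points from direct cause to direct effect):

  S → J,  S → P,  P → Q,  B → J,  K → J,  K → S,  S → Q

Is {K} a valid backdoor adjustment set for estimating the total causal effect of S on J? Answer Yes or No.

Yes

Backdoor paths from S to J (paths whose first edge points into S):
  P1: S <- K -> J
Condition 1 (no descendant of S in the set): holds — descendants of S are {J, P, Q}; none are in {K}.
Condition 2 (every backdoor path blocked by {K}):
  P1: blocked at fork node K ∈ conditioning set.
{K} satisfies the backdoor criterion.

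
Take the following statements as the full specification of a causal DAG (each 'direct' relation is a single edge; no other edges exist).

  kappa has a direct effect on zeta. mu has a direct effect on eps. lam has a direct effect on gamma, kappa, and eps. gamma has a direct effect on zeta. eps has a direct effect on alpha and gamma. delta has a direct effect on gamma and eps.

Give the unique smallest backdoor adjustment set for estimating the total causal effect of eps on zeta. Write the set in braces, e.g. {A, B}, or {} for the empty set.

Variables eligible for adjustment (non-descendants of eps, excluding eps and zeta): {delta, kappa, lam, mu}.
Backdoor paths from eps to zeta:
  P1: eps <- delta -> gamma <- lam -> kappa -> zeta
  P2: eps <- delta -> gamma -> zeta
  P3: eps <- lam -> kappa -> zeta
  P4: eps <- lam -> gamma -> zeta
The empty set is not sufficient: P2 (eps <- delta -> gamma -> zeta) has no collider blocking it and no conditioned non-collider, so it is open.
Try {delta, lam}:
  P1: blocked at fork node delta ∈ conditioning set.
  P2: blocked at fork node delta ∈ conditioning set.
  P3: blocked at fork node lam ∈ conditioning set.
  P4: blocked at fork node lam ∈ conditioning set.
{delta, lam} contains no descendant of eps and blocks every backdoor path.
Every element of {delta, lam} is needed (dropping delta leaves P2 open; dropping lam leaves P3 open), so no proper subset is valid.
Among all size-2 subsets of the eligible variables, only {delta, lam} blocks every backdoor path, so it is the unique smallest valid adjustment set.

{delta, lam}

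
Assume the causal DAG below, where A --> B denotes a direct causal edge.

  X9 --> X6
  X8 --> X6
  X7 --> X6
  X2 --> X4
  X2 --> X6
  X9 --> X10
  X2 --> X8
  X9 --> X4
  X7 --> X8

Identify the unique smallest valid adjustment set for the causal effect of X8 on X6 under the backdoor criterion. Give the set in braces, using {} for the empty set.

{X2, X7}

Variables eligible for adjustment (non-descendants of X8, excluding X8 and X6): {X10, X2, X4, X7, X9}.
Backdoor paths from X8 to X6:
  P1: X8 <- X2 -> X4 <- X9 -> X6
  P2: X8 <- X2 -> X6
  P3: X8 <- X7 -> X6
The empty set is not sufficient: P2 (X8 <- X2 -> X6) has no collider blocking it and no conditioned non-collider, so it is open.
Try {X2, X7}:
  P1: blocked at fork node X2 ∈ conditioning set.
  P2: blocked at fork node X2 ∈ conditioning set.
  P3: blocked at fork node X7 ∈ conditioning set.
{X2, X7} contains no descendant of X8 and blocks every backdoor path.
Every element of {X2, X7} is needed (dropping X2 leaves P2 open; dropping X7 leaves P3 open), so no proper subset is valid.
Among all size-2 subsets of the eligible variables, only {X2, X7} blocks every backdoor path, so it is the unique smallest valid adjustment set.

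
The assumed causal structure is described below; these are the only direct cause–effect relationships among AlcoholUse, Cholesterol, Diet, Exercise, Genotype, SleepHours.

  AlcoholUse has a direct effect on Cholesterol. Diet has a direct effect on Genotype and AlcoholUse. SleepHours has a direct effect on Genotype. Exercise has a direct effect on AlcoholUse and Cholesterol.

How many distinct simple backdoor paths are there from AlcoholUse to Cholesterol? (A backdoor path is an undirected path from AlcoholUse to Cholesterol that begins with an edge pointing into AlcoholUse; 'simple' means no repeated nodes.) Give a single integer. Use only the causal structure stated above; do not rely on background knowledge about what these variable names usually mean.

1

A backdoor path from AlcoholUse to Cholesterol is any simple undirected path whose first edge points into AlcoholUse (i.e. leaves AlcoholUse via a parent).
Parents of AlcoholUse: {Diet, Exercise}.
Enumerating:
  P1: AlcoholUse <- Exercise -> Cholesterol
That exhausts the simple backdoor paths. Count: 1.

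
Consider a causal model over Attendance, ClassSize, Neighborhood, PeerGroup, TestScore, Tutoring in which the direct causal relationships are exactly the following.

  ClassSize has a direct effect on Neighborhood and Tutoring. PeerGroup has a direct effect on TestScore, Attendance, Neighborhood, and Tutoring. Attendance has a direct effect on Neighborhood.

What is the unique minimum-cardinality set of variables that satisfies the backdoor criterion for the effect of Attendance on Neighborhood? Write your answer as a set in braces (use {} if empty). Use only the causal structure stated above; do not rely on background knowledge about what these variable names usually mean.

{PeerGroup}

Variables eligible for adjustment (non-descendants of Attendance, excluding Attendance and Neighborhood): {ClassSize, PeerGroup, TestScore, Tutoring}.
Backdoor paths from Attendance to Neighborhood:
  P1: Attendance <- PeerGroup -> Tutoring <- ClassSize -> Neighborhood
  P2: Attendance <- PeerGroup -> Neighborhood
The empty set is not sufficient: P2 (Attendance <- PeerGroup -> Neighborhood) has no collider blocking it and no conditioned non-collider, so it is open.
Try {PeerGroup}:
  P1: blocked at fork node PeerGroup ∈ conditioning set.
  P2: blocked at fork node PeerGroup ∈ conditioning set.
{PeerGroup} contains no descendant of Attendance and blocks every backdoor path.
No other singleton works — e.g. {ClassSize} leaves P2 open — so {PeerGroup} is the unique smallest valid adjustment set.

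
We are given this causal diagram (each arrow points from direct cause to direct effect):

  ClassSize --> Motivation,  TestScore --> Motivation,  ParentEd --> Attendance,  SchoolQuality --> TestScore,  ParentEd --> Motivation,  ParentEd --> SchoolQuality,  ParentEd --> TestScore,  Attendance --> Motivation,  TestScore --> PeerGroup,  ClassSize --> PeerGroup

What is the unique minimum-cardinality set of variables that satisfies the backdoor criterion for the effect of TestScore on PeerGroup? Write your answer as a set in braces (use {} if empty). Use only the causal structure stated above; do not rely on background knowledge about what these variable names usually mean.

{}

Variables eligible for adjustment (non-descendants of TestScore, excluding TestScore and PeerGroup): {Attendance, ClassSize, ParentEd, SchoolQuality}.
Backdoor paths from TestScore to PeerGroup:
  P1: TestScore <- ParentEd -> Attendance -> Motivation <- ClassSize -> PeerGroup
  P2: TestScore <- ParentEd -> Motivation <- ClassSize -> PeerGroup
  P3: TestScore <- SchoolQuality <- ParentEd -> Attendance -> Motivation <- ClassSize -> PeerGroup
  P4: TestScore <- SchoolQuality <- ParentEd -> Motivation <- ClassSize -> PeerGroup
Each backdoor path contains an unconditioned collider, so every path is already blocked with the empty conditioning set:
  P1: blocked at collider Motivation (neither it nor any descendant is in the conditioning set).
  P2: blocked at collider Motivation (neither it nor any descendant is in the conditioning set).
  P3: blocked at collider Motivation (neither it nor any descendant is in the conditioning set).
  P4: blocked at collider Motivation (neither it nor any descendant is in the conditioning set).
The empty set is therefore the unique smallest valid set.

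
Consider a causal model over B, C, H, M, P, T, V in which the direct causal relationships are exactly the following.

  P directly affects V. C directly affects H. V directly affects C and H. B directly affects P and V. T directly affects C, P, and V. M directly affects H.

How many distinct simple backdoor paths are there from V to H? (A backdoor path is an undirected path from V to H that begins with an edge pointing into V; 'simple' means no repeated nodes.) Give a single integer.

3

A backdoor path from V to H is any simple undirected path whose first edge points into V (i.e. leaves V via a parent).
Parents of V: {B, P, T}.
Enumerating:
  P1: V <- T -> C -> H
  P2: V <- B -> P <- T -> C -> H
  P3: V <- P <- T -> C -> H
That exhausts the simple backdoor paths. Count: 3.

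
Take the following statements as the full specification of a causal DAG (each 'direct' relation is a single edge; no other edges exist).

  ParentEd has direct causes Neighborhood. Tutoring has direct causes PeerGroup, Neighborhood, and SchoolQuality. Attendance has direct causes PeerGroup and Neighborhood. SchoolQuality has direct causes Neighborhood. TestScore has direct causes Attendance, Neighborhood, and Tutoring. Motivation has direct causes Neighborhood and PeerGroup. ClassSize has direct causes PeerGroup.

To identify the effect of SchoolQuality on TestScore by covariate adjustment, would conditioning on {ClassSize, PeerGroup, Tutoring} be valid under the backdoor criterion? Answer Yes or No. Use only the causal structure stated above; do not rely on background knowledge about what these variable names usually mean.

Backdoor paths from SchoolQuality to TestScore (paths whose first edge points into SchoolQuality):
  P1: SchoolQuality <- Neighborhood -> Tutoring <- PeerGroup -> Attendance -> TestScore
  P2: SchoolQuality <- Neighborhood -> Tutoring -> TestScore
  P3: SchoolQuality <- Neighborhood -> Attendance <- PeerGroup -> Tutoring -> TestScore
  P4: SchoolQuality <- Neighborhood -> Attendance -> TestScore
  P5: SchoolQuality <- Neighborhood -> TestScore
  P6: SchoolQuality <- Neighborhood -> Motivation <- PeerGroup -> Tutoring -> TestScore
  P7: SchoolQuality <- Neighborhood -> Motivation <- PeerGroup -> Attendance -> TestScore
Condition 1 (no descendant of SchoolQuality in the set): FAILS — Tutoring is a descendant of SchoolQuality.
Condition 2 (every backdoor path blocked by {ClassSize, PeerGroup, Tutoring}):
  P1: blocked at fork node PeerGroup ∈ conditioning set.
  P2: blocked at chain node Tutoring ∈ conditioning set.
  P3: blocked at collider Attendance (neither it nor any descendant is in the conditioning set).
  P4: open — no interior node is in the conditioning set.
  P5: open — no interior node is in the conditioning set.
  P6: blocked at collider Motivation (neither it nor any descendant is in the conditioning set).
  P7: blocked at collider Motivation (neither it nor any descendant is in the conditioning set).
{ClassSize, PeerGroup, Tutoring} does not satisfy the backdoor criterion.

No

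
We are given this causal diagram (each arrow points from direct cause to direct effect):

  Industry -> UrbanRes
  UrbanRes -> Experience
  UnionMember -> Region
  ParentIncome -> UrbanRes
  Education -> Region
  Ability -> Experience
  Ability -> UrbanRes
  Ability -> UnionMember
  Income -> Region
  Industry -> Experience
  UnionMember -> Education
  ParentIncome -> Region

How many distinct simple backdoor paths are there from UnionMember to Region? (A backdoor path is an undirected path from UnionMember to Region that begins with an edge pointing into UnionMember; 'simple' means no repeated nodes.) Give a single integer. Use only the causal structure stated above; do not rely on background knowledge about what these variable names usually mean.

A backdoor path from UnionMember to Region is any simple undirected path whose first edge points into UnionMember (i.e. leaves UnionMember via a parent).
Parents of UnionMember: {Ability}.
Enumerating:
  P1: UnionMember <- Ability -> UrbanRes <- ParentIncome -> Region
  P2: UnionMember <- Ability -> Experience <- Industry -> UrbanRes <- ParentIncome -> Region
  P3: UnionMember <- Ability -> Experience <- UrbanRes <- ParentIncome -> Region
That exhausts the simple backdoor paths. Count: 3.

3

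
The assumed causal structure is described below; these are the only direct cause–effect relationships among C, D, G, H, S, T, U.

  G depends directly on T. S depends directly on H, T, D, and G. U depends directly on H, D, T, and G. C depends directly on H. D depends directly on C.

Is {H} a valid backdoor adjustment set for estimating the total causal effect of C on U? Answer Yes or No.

Yes

Backdoor paths from C to U (paths whose first edge points into C):
  P1: C <- H -> S <- T -> G -> U
  P2: C <- H -> S <- T -> U
  P3: C <- H -> S <- G <- T -> U
  P4: C <- H -> S <- G -> U
  P5: C <- H -> S <- D -> U
  P6: C <- H -> U
Condition 1 (no descendant of C in the set): holds — descendants of C are {D, S, U}; none are in {H}.
Condition 2 (every backdoor path blocked by {H}):
  P1: blocked at fork node H ∈ conditioning set.
  P2: blocked at fork node H ∈ conditioning set.
  P3: blocked at fork node H ∈ conditioning set.
  P4: blocked at fork node H ∈ conditioning set.
  P5: blocked at fork node H ∈ conditioning set.
  P6: blocked at fork node H ∈ conditioning set.
{H} satisfies the backdoor criterion.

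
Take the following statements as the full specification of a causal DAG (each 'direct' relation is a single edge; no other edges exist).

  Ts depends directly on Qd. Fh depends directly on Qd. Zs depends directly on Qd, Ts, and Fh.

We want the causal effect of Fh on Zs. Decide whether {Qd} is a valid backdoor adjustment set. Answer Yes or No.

Yes

Backdoor paths from Fh to Zs (paths whose first edge points into Fh):
  P1: Fh <- Qd -> Ts -> Zs
  P2: Fh <- Qd -> Zs
Condition 1 (no descendant of Fh in the set): holds — descendants of Fh are {Zs}; none are in {Qd}.
Condition 2 (every backdoor path blocked by {Qd}):
  P1: blocked at fork node Qd ∈ conditioning set.
  P2: blocked at fork node Qd ∈ conditioning set.
{Qd} satisfies the backdoor criterion.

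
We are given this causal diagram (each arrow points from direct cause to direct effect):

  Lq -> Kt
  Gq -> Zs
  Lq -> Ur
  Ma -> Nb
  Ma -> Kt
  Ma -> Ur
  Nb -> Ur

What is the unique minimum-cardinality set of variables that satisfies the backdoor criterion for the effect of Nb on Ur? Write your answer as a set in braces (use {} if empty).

Variables eligible for adjustment (non-descendants of Nb, excluding Nb and Ur): {Gq, Kt, Lq, Ma, Zs}.
Backdoor paths from Nb to Ur:
  P1: Nb <- Ma -> Kt <- Lq -> Ur
  P2: Nb <- Ma -> Ur
The empty set is not sufficient: P2 (Nb <- Ma -> Ur) has no collider blocking it and no conditioned non-collider, so it is open.
Try {Ma}:
  P1: blocked at fork node Ma ∈ conditioning set.
  P2: blocked at fork node Ma ∈ conditioning set.
{Ma} contains no descendant of Nb and blocks every backdoor path.
No other singleton works — e.g. {Gq} leaves P2 open — so {Ma} is the unique smallest valid adjustment set.

{Ma}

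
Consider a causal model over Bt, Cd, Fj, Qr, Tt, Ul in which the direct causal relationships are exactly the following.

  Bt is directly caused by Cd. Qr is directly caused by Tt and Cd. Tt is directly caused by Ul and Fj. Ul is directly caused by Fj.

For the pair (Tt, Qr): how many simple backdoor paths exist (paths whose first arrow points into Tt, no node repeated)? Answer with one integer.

A backdoor path from Tt to Qr is any simple undirected path whose first edge points into Tt (i.e. leaves Tt via a parent).
Parents of Tt: {Fj, Ul}.
No simple path from any parent of Tt reaches Qr without revisiting Tt, so there are no backdoor paths.

0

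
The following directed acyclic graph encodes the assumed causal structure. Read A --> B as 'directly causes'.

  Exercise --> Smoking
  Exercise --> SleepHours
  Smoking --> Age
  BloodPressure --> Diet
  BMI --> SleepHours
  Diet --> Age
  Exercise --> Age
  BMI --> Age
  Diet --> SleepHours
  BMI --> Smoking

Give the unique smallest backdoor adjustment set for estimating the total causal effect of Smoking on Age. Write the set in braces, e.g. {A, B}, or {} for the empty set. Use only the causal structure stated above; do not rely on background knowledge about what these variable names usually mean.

Variables eligible for adjustment (non-descendants of Smoking, excluding Smoking and Age): {BMI, BloodPressure, Diet, Exercise, SleepHours}.
Backdoor paths from Smoking to Age:
  P1: Smoking <- BMI -> SleepHours <- Diet -> Age
  P2: Smoking <- BMI -> SleepHours <- Exercise -> Age
  P3: Smoking <- BMI -> Age
  P4: Smoking <- Exercise -> SleepHours <- BMI -> Age
  P5: Smoking <- Exercise -> SleepHours <- Diet -> Age
  P6: Smoking <- Exercise -> Age
The empty set is not sufficient: P3 (Smoking <- BMI -> Age) has no collider blocking it and no conditioned non-collider, so it is open.
Try {BMI, Exercise}:
  P1: blocked at fork node BMI ∈ conditioning set.
  P2: blocked at fork node BMI ∈ conditioning set.
  P3: blocked at fork node BMI ∈ conditioning set.
  P4: blocked at fork node Exercise ∈ conditioning set.
  P5: blocked at fork node Exercise ∈ conditioning set.
  P6: blocked at fork node Exercise ∈ conditioning set.
{BMI, Exercise} contains no descendant of Smoking and blocks every backdoor path.
Every element of {BMI, Exercise} is needed (dropping BMI leaves P3 open; dropping Exercise leaves P6 open), so no proper subset is valid.
Among all size-2 subsets of the eligible variables, only {BMI, Exercise} blocks every backdoor path, so it is the unique smallest valid adjustment set.

{BMI, Exercise}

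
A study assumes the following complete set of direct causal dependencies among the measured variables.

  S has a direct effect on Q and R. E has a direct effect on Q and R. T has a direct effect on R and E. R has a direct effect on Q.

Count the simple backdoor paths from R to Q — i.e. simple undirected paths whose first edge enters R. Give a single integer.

3

A backdoor path from R to Q is any simple undirected path whose first edge points into R (i.e. leaves R via a parent).
Parents of R: {E, S, T}.
Enumerating:
  P1: R <- S -> Q
  P2: R <- T -> E -> Q
  P3: R <- E -> Q
That exhausts the simple backdoor paths. Count: 3.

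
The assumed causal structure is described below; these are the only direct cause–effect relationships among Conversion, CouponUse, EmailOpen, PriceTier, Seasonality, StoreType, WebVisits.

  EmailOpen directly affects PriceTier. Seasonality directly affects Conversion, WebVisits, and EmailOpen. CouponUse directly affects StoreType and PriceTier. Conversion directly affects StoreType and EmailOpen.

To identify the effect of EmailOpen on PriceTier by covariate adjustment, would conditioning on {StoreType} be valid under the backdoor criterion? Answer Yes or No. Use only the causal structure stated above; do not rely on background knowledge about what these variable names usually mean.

Backdoor paths from EmailOpen to PriceTier (paths whose first edge points into EmailOpen):
  P1: EmailOpen <- Seasonality -> Conversion -> StoreType <- CouponUse -> PriceTier
  P2: EmailOpen <- Conversion -> StoreType <- CouponUse -> PriceTier
Condition 1 (no descendant of EmailOpen in the set): holds — descendants of EmailOpen are {PriceTier}; none are in {StoreType}.
Condition 2 (every backdoor path blocked by {StoreType}):
  P1: open — collider(s) StoreType are conditioned on (or have a conditioned descendant) and no non-collider on the path is in the set.
  P2: open — collider(s) StoreType are conditioned on (or have a conditioned descendant) and no non-collider on the path is in the set.
{StoreType} does not satisfy the backdoor criterion.

No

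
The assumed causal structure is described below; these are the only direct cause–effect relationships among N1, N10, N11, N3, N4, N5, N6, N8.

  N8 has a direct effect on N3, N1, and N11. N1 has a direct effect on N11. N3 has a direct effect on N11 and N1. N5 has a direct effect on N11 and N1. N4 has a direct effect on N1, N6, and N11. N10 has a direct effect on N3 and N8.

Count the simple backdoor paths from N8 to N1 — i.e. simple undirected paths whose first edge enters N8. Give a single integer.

4

A backdoor path from N8 to N1 is any simple undirected path whose first edge points into N8 (i.e. leaves N8 via a parent).
Parents of N8: {N10}.
Enumerating:
  P1: N8 <- N10 -> N3 -> N1
  P2: N8 <- N10 -> N3 -> N11 <- N4 -> N1
  P3: N8 <- N10 -> N3 -> N11 <- N5 -> N1
  P4: N8 <- N10 -> N3 -> N11 <- N1
That exhausts the simple backdoor paths. Count: 4.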